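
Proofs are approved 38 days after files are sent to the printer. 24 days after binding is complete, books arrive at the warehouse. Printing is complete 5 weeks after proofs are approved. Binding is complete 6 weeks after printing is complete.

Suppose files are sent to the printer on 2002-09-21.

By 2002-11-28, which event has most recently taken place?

Proofs are approved

Files are sent to the printer: Sep 21, 2002.
Proofs are approved: Sep 21, 2002 + 38 days = Oct 29, 2002.
Printing is complete: Oct 29, 2002 + 5 weeks = Dec 3, 2002.
Binding is complete: Dec 3, 2002 + 6 weeks = Jan 14, 2003.
Books arrive at the warehouse: Jan 14, 2003 + 24 days = Feb 7, 2003.
Nov 28, 2002 falls between when proofs are approved (Oct 29, 2002) and when printing is complete (Dec 3, 2002).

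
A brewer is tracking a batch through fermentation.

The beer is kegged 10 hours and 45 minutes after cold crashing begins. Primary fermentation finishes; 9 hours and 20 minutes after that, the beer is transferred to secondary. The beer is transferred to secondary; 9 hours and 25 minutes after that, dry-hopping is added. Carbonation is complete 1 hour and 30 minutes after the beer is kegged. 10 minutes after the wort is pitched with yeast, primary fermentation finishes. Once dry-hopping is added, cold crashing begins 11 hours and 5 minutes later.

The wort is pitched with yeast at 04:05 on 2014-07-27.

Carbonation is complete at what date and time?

22:20 on 2014-07-28

The wort is pitched with yeast: 04:05 Jul 27, 2014.
Primary fermentation finishes: 04:05 Jul 27, 2014 + 10m = 04:15 Jul 27, 2014.
The beer is transferred to secondary: 04:15 Jul 27, 2014 + 9h20m = 13:35 Jul 27, 2014.
Dry-hopping is added: 13:35 Jul 27, 2014 + 9h25m = 23:00 Jul 27, 2014.
Cold crashing begins: 23:00 Jul 27, 2014 + 11h05m = 10:05 Jul 28, 2014.
The beer is kegged: 10:05 Jul 28, 2014 + 10h45m = 20:50 Jul 28, 2014.
Carbonation is complete: 20:50 Jul 28, 2014 + 1h30m = 22:20 Jul 28, 2014.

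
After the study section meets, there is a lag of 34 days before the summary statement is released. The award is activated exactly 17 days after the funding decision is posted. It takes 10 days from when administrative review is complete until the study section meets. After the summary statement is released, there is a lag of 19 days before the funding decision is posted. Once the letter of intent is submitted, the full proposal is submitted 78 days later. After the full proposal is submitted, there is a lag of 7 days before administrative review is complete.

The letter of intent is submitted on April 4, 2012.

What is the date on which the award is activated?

The letter of intent is submitted: Apr 4, 2012.
The full proposal is submitted: Apr 4, 2012 + 78 days = Jun 21, 2012.
Administrative review is complete: Jun 21, 2012 + 7 days = Jun 28, 2012.
The study section meets: Jun 28, 2012 + 10 days = Jul 8, 2012.
The summary statement is released: Jul 8, 2012 + 34 days = Aug 11, 2012.
The funding decision is posted: Aug 11, 2012 + 19 days = Aug 30, 2012.
The award is activated: Aug 30, 2012 + 17 days = Sep 16, 2012.

September 16, 2012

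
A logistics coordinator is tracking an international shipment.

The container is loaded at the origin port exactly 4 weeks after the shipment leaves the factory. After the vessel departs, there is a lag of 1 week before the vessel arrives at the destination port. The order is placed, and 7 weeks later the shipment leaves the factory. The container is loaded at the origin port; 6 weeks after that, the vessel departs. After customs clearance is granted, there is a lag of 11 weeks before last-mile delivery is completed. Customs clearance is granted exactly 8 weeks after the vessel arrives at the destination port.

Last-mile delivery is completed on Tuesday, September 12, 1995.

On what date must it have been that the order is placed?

Tuesday, December 27, 1994

Last-mile delivery is completed: Sep 12, 1995.
Customs clearance is granted: Sep 12, 1995 − 11 weeks = Jun 27, 1995.
The vessel arrives at the destination port: Jun 27, 1995 − 8 weeks = May 2, 1995.
The vessel departs: May 2, 1995 − 1 week = Apr 25, 1995.
The container is loaded at the origin port: Apr 25, 1995 − 6 weeks = Mar 14, 1995.
The shipment leaves the factory: Mar 14, 1995 − 4 weeks = Feb 14, 1995.
The order is placed: Feb 14, 1995 − 7 weeks = Dec 27, 1994.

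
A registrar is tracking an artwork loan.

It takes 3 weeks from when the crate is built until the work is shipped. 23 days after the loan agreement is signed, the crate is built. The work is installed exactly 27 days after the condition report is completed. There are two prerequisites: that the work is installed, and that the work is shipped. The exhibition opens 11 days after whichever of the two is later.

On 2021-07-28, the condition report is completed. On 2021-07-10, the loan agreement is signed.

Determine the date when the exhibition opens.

The condition report is completed: Jul 28, 2021.
The work is installed: Jul 28, 2021 + 27 days = Aug 24, 2021.
The loan agreement is signed: Jul 10, 2021.
The crate is built: Jul 10, 2021 + 23 days = Aug 2, 2021.
The work is shipped: Aug 2, 2021 + 3 weeks = Aug 23, 2021.
Both prerequisites met — the work is installed (Aug 24, 2021), the work is shipped (Aug 23, 2021); the later is Aug 24, 2021.
The exhibition opens: Aug 24, 2021 + 11 days = Sep 4, 2021.

2021-09-04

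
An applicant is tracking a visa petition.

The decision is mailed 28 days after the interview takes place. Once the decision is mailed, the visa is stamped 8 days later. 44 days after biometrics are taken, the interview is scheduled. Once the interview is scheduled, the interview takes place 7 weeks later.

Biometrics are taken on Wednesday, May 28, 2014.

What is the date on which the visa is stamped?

Biometrics are taken: May 28, 2014.
The interview is scheduled: May 28, 2014 + 44 days = Jul 11, 2014.
The interview takes place: Jul 11, 2014 + 7 weeks = Aug 29, 2014.
The decision is mailed: Aug 29, 2014 + 28 days = Sep 26, 2014.
The visa is stamped: Sep 26, 2014 + 8 days = Oct 4, 2014.

Saturday, October 4, 2014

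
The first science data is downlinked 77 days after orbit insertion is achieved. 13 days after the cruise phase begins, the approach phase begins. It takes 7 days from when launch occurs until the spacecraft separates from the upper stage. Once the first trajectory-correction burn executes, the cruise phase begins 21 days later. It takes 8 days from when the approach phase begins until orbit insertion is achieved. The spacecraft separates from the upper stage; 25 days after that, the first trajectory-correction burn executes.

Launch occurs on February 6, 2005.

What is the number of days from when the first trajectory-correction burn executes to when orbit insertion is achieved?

Causal path: the first trajectory-correction burn executes → the cruise phase begins → the approach phase begins → orbit insertion is achieved.
Total delay along the path: 21 + 13 + 8 = 42 days.

42 days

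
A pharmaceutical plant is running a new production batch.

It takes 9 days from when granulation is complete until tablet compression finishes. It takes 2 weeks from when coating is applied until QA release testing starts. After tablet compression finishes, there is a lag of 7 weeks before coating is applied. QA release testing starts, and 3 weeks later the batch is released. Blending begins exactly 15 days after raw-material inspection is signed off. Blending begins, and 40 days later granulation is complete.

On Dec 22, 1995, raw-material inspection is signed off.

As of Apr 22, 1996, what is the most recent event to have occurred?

Raw-material inspection is signed off: Dec 22, 1995.
Blending begins: Dec 22, 1995 + 15 days = Jan 6, 1996.
Granulation is complete: Jan 6, 1996 + 40 days = Feb 15, 1996.
Tablet compression finishes: Feb 15, 1996 + 9 days = Feb 24, 1996.
Coating is applied: Feb 24, 1996 + 7 weeks = Apr 13, 1996.
QA release testing starts: Apr 13, 1996 + 2 weeks = Apr 27, 1996.
The batch is released: Apr 27, 1996 + 3 weeks = May 18, 1996.
Apr 22, 1996 falls between when coating is applied (Apr 13, 1996) and when QA release testing starts (Apr 27, 1996).

Coating is applied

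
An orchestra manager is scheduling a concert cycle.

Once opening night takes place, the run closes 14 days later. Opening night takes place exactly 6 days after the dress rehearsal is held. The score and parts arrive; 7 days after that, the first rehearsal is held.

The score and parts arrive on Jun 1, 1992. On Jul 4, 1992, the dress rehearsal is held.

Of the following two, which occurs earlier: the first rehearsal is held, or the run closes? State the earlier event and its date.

The first rehearsal is held — Jun 8, 1992

The score and parts arrive: Jun 1, 1992.
The first rehearsal is held: Jun 1, 1992 + 7 days = Jun 8, 1992.
The dress rehearsal is held: Jul 4, 1992.
Opening night takes place: Jul 4, 1992 + 6 days = Jul 10, 1992.
The run closes: Jul 10, 1992 + 14 days = Jul 24, 1992.
Comparing: the first rehearsal is held on Jun 8, 1992 vs the run closes on Jul 24, 1992. Earlier: the first rehearsal is held.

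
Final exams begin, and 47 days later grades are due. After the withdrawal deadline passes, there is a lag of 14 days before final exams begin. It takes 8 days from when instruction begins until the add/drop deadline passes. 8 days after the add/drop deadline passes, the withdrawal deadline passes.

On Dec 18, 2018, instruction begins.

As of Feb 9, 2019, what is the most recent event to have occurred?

Instruction begins: Dec 18, 2018.
The add/drop deadline passes: Dec 18, 2018 + 8 days = Dec 26, 2018.
The withdrawal deadline passes: Dec 26, 2018 + 8 days = Jan 3, 2019.
Final exams begin: Jan 3, 2019 + 14 days = Jan 17, 2019.
Grades are due: Jan 17, 2019 + 47 days = Mar 5, 2019.
Feb 9, 2019 falls between when final exams begin (Jan 17, 2019) and when grades are due (Mar 5, 2019).

Final exams begin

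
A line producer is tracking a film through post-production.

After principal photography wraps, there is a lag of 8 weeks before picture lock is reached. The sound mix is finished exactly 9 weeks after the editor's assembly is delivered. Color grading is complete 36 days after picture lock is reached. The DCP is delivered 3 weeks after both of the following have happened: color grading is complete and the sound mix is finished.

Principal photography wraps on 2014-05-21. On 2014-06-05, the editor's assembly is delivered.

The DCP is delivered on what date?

2014-09-11

Principal photography wraps: May 21, 2014.
Picture lock is reached: May 21, 2014 + 8 weeks = Jul 16, 2014.
Color grading is complete: Jul 16, 2014 + 36 days = Aug 21, 2014.
The editor's assembly is delivered: Jun 5, 2014.
The sound mix is finished: Jun 5, 2014 + 9 weeks = Aug 7, 2014.
Both prerequisites met — color grading is complete (Aug 21, 2014), the sound mix is finished (Aug 7, 2014); the later is Aug 21, 2014.
The DCP is delivered: Aug 21, 2014 + 3 weeks = Sep 11, 2014.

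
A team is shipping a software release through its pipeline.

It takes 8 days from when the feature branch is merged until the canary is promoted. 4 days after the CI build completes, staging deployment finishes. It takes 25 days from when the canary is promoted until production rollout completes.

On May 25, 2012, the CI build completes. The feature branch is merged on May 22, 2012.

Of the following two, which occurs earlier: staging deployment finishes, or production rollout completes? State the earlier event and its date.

Staging deployment finishes — May 29, 2012

The CI build completes: May 25, 2012.
Staging deployment finishes: May 25, 2012 + 4 days = May 29, 2012.
The feature branch is merged: May 22, 2012.
The canary is promoted: May 22, 2012 + 8 days = May 30, 2012.
Production rollout completes: May 30, 2012 + 25 days = Jun 24, 2012.
Comparing: staging deployment finishes on May 29, 2012 vs production rollout completes on Jun 24, 2012. Earlier: staging deployment finishes.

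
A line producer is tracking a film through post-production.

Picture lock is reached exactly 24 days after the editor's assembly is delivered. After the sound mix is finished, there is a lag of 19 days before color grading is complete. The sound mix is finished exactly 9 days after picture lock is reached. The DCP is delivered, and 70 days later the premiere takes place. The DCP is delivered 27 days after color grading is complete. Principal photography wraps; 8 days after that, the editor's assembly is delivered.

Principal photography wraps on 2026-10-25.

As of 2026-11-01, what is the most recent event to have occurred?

Principal photography wraps: Oct 25, 2026.
The editor's assembly is delivered: Oct 25, 2026 + 8 days = Nov 2, 2026.
Picture lock is reached: Nov 2, 2026 + 24 days = Nov 26, 2026.
The sound mix is finished: Nov 26, 2026 + 9 days = Dec 5, 2026.
Color grading is complete: Dec 5, 2026 + 19 days = Dec 24, 2026.
The DCP is delivered: Dec 24, 2026 + 27 days = Jan 20, 2027.
The premiere takes place: Jan 20, 2027 + 70 days = Mar 31, 2027.
Nov 1, 2026 falls between when principal photography wraps (Oct 25, 2026) and when the editor's assembly is delivered (Nov 2, 2026).

Principal photography wraps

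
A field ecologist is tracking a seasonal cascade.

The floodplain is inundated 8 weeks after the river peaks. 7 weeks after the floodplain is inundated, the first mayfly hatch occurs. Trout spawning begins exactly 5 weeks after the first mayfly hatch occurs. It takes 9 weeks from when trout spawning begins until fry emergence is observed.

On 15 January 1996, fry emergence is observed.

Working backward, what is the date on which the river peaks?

26 June 1995

Fry emergence is observed: Jan 15, 1996.
Trout spawning begins: Jan 15, 1996 − 9 weeks = Nov 13, 1995.
The first mayfly hatch occurs: Nov 13, 1995 − 5 weeks = Oct 9, 1995.
The floodplain is inundated: Oct 9, 1995 − 7 weeks = Aug 21, 1995.
The river peaks: Aug 21, 1995 − 8 weeks = Jun 26, 1995.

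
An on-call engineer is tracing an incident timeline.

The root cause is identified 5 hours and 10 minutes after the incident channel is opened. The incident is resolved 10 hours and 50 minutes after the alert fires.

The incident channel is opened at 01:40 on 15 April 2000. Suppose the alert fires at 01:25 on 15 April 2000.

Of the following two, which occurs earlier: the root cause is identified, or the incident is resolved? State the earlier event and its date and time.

The root cause is identified — 06:50 on 15 April 2000

The incident channel is opened: 01:40 Apr 15, 2000.
The root cause is identified: 01:40 Apr 15, 2000 + 5h10m = 06:50 Apr 15, 2000.
The alert fires: 01:25 Apr 15, 2000.
The incident is resolved: 01:25 Apr 15, 2000 + 10h50m = 12:15 Apr 15, 2000.
Comparing: the root cause is identified at 06:50 Apr 15, 2000 vs the incident is resolved at 12:15 Apr 15, 2000. Earlier: the root cause is identified.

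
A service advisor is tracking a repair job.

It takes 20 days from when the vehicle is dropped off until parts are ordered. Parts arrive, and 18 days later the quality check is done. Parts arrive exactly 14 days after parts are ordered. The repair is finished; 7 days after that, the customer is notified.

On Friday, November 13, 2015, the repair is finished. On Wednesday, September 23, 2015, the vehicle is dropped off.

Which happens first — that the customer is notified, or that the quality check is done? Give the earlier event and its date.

The quality check is done — Saturday, November 14, 2015

The repair is finished: Nov 13, 2015.
The customer is notified: Nov 13, 2015 + 7 days = Nov 20, 2015.
The vehicle is dropped off: Sep 23, 2015.
Parts are ordered: Sep 23, 2015 + 20 days = Oct 13, 2015.
Parts arrive: Oct 13, 2015 + 14 days = Oct 27, 2015.
The quality check is done: Oct 27, 2015 + 18 days = Nov 14, 2015.
Comparing: the customer is notified on Nov 20, 2015 vs the quality check is done on Nov 14, 2015. Earlier: the quality check is done.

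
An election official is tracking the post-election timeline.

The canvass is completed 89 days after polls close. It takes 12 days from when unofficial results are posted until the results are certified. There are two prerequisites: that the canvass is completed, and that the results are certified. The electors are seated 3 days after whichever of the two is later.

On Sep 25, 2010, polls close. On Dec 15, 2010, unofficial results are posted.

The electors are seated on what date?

Polls close: Sep 25, 2010.
The canvass is completed: Sep 25, 2010 + 89 days = Dec 23, 2010.
Unofficial results are posted: Dec 15, 2010.
The results are certified: Dec 15, 2010 + 12 days = Dec 27, 2010.
Both prerequisites met — the canvass is completed (Dec 23, 2010), the results are certified (Dec 27, 2010); the later is Dec 27, 2010.
The electors are seated: Dec 27, 2010 + 3 days = Dec 30, 2010.

Dec 30, 2010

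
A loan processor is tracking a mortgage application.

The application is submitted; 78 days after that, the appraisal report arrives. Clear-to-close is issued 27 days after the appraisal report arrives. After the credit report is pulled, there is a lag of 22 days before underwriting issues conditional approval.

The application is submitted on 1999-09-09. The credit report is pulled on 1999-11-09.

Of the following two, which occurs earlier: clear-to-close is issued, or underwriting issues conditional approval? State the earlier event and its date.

Underwriting issues conditional approval — 1999-12-01

The application is submitted: Sep 9, 1999.
The appraisal report arrives: Sep 9, 1999 + 78 days = Nov 26, 1999.
Clear-to-close is issued: Nov 26, 1999 + 27 days = Dec 23, 1999.
The credit report is pulled: Nov 9, 1999.
Underwriting issues conditional approval: Nov 9, 1999 + 22 days = Dec 1, 1999.
Comparing: clear-to-close is issued on Dec 23, 1999 vs underwriting issues conditional approval on Dec 1, 1999. Earlier: underwriting issues conditional approval.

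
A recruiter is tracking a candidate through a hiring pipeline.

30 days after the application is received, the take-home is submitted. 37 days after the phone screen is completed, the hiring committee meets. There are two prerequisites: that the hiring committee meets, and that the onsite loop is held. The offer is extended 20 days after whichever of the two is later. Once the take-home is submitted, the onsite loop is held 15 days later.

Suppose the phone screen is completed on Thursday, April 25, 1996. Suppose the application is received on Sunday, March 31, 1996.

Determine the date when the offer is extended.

Friday, June 21, 1996

The phone screen is completed: Apr 25, 1996.
The hiring committee meets: Apr 25, 1996 + 37 days = Jun 1, 1996.
The application is received: Mar 31, 1996.
The take-home is submitted: Mar 31, 1996 + 30 days = Apr 30, 1996.
The onsite loop is held: Apr 30, 1996 + 15 days = May 15, 1996.
Both prerequisites met — the hiring committee meets (Jun 1, 1996), the onsite loop is held (May 15, 1996); the later is Jun 1, 1996.
The offer is extended: Jun 1, 1996 + 20 days = Jun 21, 1996.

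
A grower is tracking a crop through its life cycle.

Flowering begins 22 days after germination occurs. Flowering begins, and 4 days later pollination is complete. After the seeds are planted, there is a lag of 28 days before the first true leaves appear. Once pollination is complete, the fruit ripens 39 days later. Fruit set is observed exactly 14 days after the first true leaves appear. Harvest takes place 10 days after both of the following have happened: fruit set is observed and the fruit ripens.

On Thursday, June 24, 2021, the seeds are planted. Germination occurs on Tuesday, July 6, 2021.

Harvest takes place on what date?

The seeds are planted: Jun 24, 2021.
The first true leaves appear: Jun 24, 2021 + 28 days = Jul 22, 2021.
Fruit set is observed: Jul 22, 2021 + 14 days = Aug 5, 2021.
Germination occurs: Jul 6, 2021.
Flowering begins: Jul 6, 2021 + 22 days = Jul 28, 2021.
Pollination is complete: Jul 28, 2021 + 4 days = Aug 1, 2021.
The fruit ripens: Aug 1, 2021 + 39 days = Sep 9, 2021.
Both prerequisites met — fruit set is observed (Aug 5, 2021), the fruit ripens (Sep 9, 2021); the later is Sep 9, 2021.
Harvest takes place: Sep 9, 2021 + 10 days = Sep 19, 2021.

Sunday, September 19, 2021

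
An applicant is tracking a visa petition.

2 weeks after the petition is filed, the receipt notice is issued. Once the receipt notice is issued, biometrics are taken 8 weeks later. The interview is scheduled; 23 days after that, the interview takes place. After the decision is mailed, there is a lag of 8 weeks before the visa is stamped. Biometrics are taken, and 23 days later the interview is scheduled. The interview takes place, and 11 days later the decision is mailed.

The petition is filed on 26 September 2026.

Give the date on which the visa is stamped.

The petition is filed: Sep 26, 2026.
The receipt notice is issued: Sep 26, 2026 + 2 weeks = Oct 10, 2026.
Biometrics are taken: Oct 10, 2026 + 8 weeks = Dec 5, 2026.
The interview is scheduled: Dec 5, 2026 + 23 days = Dec 28, 2026.
The interview takes place: Dec 28, 2026 + 23 days = Jan 20, 2027.
The decision is mailed: Jan 20, 2027 + 11 days = Jan 31, 2027.
The visa is stamped: Jan 31, 2027 + 8 weeks = Mar 28, 2027.

28 March 2027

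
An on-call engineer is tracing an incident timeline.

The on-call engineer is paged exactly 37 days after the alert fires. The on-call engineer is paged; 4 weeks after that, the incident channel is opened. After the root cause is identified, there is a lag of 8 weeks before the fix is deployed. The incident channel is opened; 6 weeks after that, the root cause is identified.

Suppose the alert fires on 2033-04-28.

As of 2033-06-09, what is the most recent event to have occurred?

The on-call engineer is paged

The alert fires: Apr 28, 2033.
The on-call engineer is paged: Apr 28, 2033 + 37 days = Jun 4, 2033.
The incident channel is opened: Jun 4, 2033 + 4 weeks = Jul 2, 2033.
The root cause is identified: Jul 2, 2033 + 6 weeks = Aug 13, 2033.
The fix is deployed: Aug 13, 2033 + 8 weeks = Oct 8, 2033.
Jun 9, 2033 falls between when the on-call engineer is paged (Jun 4, 2033) and when the incident channel is opened (Jul 2, 2033).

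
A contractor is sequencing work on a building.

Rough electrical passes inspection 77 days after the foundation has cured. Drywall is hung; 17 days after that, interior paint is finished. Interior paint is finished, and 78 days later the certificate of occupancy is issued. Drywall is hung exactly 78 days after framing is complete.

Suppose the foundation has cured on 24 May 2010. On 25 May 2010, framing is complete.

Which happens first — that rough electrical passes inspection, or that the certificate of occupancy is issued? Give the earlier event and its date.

Rough electrical passes inspection — 9 August 2010

The foundation has cured: May 24, 2010.
Rough electrical passes inspection: May 24, 2010 + 77 days = Aug 9, 2010.
Framing is complete: May 25, 2010.
Drywall is hung: May 25, 2010 + 78 days = Aug 11, 2010.
Interior paint is finished: Aug 11, 2010 + 17 days = Aug 28, 2010.
The certificate of occupancy is issued: Aug 28, 2010 + 78 days = Nov 14, 2010.
Comparing: rough electrical passes inspection on Aug 9, 2010 vs the certificate of occupancy is issued on Nov 14, 2010. Earlier: rough electrical passes inspection.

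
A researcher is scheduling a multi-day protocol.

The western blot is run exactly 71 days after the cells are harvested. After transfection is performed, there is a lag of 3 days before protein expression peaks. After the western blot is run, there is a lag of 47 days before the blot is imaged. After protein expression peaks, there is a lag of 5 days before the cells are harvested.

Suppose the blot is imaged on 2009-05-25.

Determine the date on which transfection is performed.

2009-01-19

The blot is imaged: May 25, 2009.
The western blot is run: May 25, 2009 − 47 days = Apr 8, 2009.
The cells are harvested: Apr 8, 2009 − 71 days = Jan 27, 2009.
Protein expression peaks: Jan 27, 2009 − 5 days = Jan 22, 2009.
Transfection is performed: Jan 22, 2009 − 3 days = Jan 19, 2009.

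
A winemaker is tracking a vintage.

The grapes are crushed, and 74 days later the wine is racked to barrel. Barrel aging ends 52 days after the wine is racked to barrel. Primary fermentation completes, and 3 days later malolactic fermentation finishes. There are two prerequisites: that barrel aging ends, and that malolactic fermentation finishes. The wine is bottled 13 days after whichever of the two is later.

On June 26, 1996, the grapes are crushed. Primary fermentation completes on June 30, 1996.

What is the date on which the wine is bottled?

November 12, 1996

The grapes are crushed: Jun 26, 1996.
The wine is racked to barrel: Jun 26, 1996 + 74 days = Sep 8, 1996.
Barrel aging ends: Sep 8, 1996 + 52 days = Oct 30, 1996.
Primary fermentation completes: Jun 30, 1996.
Malolactic fermentation finishes: Jun 30, 1996 + 3 days = Jul 3, 1996.
Both prerequisites met — barrel aging ends (Oct 30, 1996), malolactic fermentation finishes (Jul 3, 1996); the later is Oct 30, 1996.
The wine is bottled: Oct 30, 1996 + 13 days = Nov 12, 1996.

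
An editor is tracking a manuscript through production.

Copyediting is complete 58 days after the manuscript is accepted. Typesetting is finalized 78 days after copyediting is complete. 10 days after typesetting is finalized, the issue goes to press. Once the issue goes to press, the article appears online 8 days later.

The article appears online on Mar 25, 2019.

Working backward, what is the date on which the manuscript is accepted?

The article appears online: Mar 25, 2019.
The issue goes to press: Mar 25, 2019 − 8 days = Mar 17, 2019.
Typesetting is finalized: Mar 17, 2019 − 10 days = Mar 7, 2019.
Copyediting is complete: Mar 7, 2019 − 78 days = Dec 19, 2018.
The manuscript is accepted: Dec 19, 2018 − 58 days = Oct 22, 2018.

Oct 22, 2018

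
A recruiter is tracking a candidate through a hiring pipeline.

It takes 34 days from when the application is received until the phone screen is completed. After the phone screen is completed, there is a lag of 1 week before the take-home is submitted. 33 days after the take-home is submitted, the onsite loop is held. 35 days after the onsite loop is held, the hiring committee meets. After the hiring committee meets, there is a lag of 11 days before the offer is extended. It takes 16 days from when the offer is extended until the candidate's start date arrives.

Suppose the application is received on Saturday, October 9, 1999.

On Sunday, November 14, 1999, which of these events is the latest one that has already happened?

The application is received: Oct 9, 1999.
The phone screen is completed: Oct 9, 1999 + 34 days = Nov 12, 1999.
The take-home is submitted: Nov 12, 1999 + 1 week = Nov 19, 1999.
The onsite loop is held: Nov 19, 1999 + 33 days = Dec 22, 1999.
The hiring committee meets: Dec 22, 1999 + 35 days = Jan 26, 2000.
The offer is extended: Jan 26, 2000 + 11 days = Feb 6, 2000.
The candidate's start date arrives: Feb 6, 2000 + 16 days = Feb 22, 2000.
Nov 14, 1999 falls between when the phone screen is completed (Nov 12, 1999) and when the take-home is submitted (Nov 19, 1999).

The phone screen is completed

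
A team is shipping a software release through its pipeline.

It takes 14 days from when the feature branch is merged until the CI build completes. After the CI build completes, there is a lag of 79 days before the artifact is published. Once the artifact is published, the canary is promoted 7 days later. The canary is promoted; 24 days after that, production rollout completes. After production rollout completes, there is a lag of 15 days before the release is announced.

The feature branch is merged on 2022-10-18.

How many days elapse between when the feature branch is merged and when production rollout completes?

124 days

Causal path: the feature branch is merged → the CI build completes → the artifact is published → the canary is promoted → production rollout completes.
Total delay along the path: 14 + 79 + 7 + 24 = 124 days.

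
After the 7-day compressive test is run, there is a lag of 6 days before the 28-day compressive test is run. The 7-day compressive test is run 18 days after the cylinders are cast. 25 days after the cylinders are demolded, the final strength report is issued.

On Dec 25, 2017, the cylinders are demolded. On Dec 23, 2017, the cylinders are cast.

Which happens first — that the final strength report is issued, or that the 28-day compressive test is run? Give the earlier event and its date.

The cylinders are demolded: Dec 25, 2017.
The final strength report is issued: Dec 25, 2017 + 25 days = Jan 19, 2018.
The cylinders are cast: Dec 23, 2017.
The 7-day compressive test is run: Dec 23, 2017 + 18 days = Jan 10, 2018.
The 28-day compressive test is run: Jan 10, 2018 + 6 days = Jan 16, 2018.
Comparing: the final strength report is issued on Jan 19, 2018 vs the 28-day compressive test is run on Jan 16, 2018. Earlier: the 28-day compressive test is run.

The 28-day compressive test is run — Jan 16, 2018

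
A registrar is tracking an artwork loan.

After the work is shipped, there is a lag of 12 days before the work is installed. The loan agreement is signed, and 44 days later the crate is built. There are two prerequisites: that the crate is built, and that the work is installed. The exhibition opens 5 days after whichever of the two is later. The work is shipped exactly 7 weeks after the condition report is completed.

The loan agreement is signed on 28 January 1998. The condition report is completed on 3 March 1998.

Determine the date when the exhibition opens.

The loan agreement is signed: Jan 28, 1998.
The crate is built: Jan 28, 1998 + 44 days = Mar 13, 1998.
The condition report is completed: Mar 3, 1998.
The work is shipped: Mar 3, 1998 + 7 weeks = Apr 21, 1998.
The work is installed: Apr 21, 1998 + 12 days = May 3, 1998.
Both prerequisites met — the crate is built (Mar 13, 1998), the work is installed (May 3, 1998); the later is May 3, 1998.
The exhibition opens: May 3, 1998 + 5 days = May 8, 1998.

8 May 1998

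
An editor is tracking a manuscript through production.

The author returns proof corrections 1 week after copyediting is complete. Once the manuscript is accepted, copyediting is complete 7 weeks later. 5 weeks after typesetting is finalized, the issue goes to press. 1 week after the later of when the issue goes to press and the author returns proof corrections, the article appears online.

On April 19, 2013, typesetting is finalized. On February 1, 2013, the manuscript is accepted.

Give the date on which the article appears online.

Typesetting is finalized: Apr 19, 2013.
The issue goes to press: Apr 19, 2013 + 5 weeks = May 24, 2013.
The manuscript is accepted: Feb 1, 2013.
Copyediting is complete: Feb 1, 2013 + 7 weeks = Mar 22, 2013.
The author returns proof corrections: Mar 22, 2013 + 1 week = Mar 29, 2013.
Both prerequisites met — the issue goes to press (May 24, 2013), the author returns proof corrections (Mar 29, 2013); the later is May 24, 2013.
The article appears online: May 24, 2013 + 1 week = May 31, 2013.

May 31, 2013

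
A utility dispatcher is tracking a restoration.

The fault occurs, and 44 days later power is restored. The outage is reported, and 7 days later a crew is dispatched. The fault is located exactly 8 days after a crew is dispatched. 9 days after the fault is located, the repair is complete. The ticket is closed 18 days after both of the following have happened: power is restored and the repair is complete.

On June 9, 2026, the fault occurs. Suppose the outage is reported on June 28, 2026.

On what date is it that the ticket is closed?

The fault occurs: Jun 9, 2026.
Power is restored: Jun 9, 2026 + 44 days = Jul 23, 2026.
The outage is reported: Jun 28, 2026.
A crew is dispatched: Jun 28, 2026 + 7 days = Jul 5, 2026.
The fault is located: Jul 5, 2026 + 8 days = Jul 13, 2026.
The repair is complete: Jul 13, 2026 + 9 days = Jul 22, 2026.
Both prerequisites met — power is restored (Jul 23, 2026), the repair is complete (Jul 22, 2026); the later is Jul 23, 2026.
The ticket is closed: Jul 23, 2026 + 18 days = Aug 10, 2026.

August 10, 2026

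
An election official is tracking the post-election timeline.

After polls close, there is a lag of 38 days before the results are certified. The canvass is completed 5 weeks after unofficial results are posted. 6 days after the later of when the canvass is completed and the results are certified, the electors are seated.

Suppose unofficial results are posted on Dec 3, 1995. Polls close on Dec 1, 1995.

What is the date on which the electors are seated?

Jan 14, 1996

Unofficial results are posted: Dec 3, 1995.
The canvass is completed: Dec 3, 1995 + 5 weeks = Jan 7, 1996.
Polls close: Dec 1, 1995.
The results are certified: Dec 1, 1995 + 38 days = Jan 8, 1996.
Both prerequisites met — the canvass is completed (Jan 7, 1996), the results are certified (Jan 8, 1996); the later is Jan 8, 1996.
The electors are seated: Jan 8, 1996 + 6 days = Jan 14, 1996.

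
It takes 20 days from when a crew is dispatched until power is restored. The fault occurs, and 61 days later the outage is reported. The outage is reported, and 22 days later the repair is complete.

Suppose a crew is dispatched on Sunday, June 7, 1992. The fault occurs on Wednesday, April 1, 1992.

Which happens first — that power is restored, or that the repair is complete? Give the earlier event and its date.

The repair is complete — Tuesday, June 23, 1992

A crew is dispatched: Jun 7, 1992.
Power is restored: Jun 7, 1992 + 20 days = Jun 27, 1992.
The fault occurs: Apr 1, 1992.
The outage is reported: Apr 1, 1992 + 61 days = Jun 1, 1992.
The repair is complete: Jun 1, 1992 + 22 days = Jun 23, 1992.
Comparing: power is restored on Jun 27, 1992 vs the repair is complete on Jun 23, 1992. Earlier: the repair is complete.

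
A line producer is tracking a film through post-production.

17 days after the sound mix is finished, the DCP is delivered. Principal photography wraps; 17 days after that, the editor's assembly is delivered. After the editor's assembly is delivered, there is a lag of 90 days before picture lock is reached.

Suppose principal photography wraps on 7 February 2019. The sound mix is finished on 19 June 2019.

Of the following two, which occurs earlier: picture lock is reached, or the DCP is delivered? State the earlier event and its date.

Picture lock is reached — 25 May 2019

Principal photography wraps: Feb 7, 2019.
The editor's assembly is delivered: Feb 7, 2019 + 17 days = Feb 24, 2019.
Picture lock is reached: Feb 24, 2019 + 90 days = May 25, 2019.
The sound mix is finished: Jun 19, 2019.
The DCP is delivered: Jun 19, 2019 + 17 days = Jul 6, 2019.
Comparing: picture lock is reached on May 25, 2019 vs the DCP is delivered on Jul 6, 2019. Earlier: picture lock is reached.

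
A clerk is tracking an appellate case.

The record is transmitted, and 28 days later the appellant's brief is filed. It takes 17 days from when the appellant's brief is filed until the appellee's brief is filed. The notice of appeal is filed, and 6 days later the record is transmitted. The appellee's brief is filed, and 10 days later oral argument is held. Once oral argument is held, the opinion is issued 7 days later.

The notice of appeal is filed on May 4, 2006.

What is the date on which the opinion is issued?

The notice of appeal is filed: May 4, 2006.
The record is transmitted: May 4, 2006 + 6 days = May 10, 2006.
The appellant's brief is filed: May 10, 2006 + 28 days = Jun 7, 2006.
The appellee's brief is filed: Jun 7, 2006 + 17 days = Jun 24, 2006.
Oral argument is held: Jun 24, 2006 + 10 days = Jul 4, 2006.
The opinion is issued: Jul 4, 2006 + 7 days = Jul 11, 2006.

July 11, 2006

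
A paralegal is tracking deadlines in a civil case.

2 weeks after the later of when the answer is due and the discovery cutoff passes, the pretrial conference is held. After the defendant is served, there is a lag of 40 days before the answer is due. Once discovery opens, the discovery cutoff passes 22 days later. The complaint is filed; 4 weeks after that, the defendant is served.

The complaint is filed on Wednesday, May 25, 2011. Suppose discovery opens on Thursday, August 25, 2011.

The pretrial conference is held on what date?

The complaint is filed: May 25, 2011.
The defendant is served: May 25, 2011 + 4 weeks = Jun 22, 2011.
The answer is due: Jun 22, 2011 + 40 days = Aug 1, 2011.
Discovery opens: Aug 25, 2011.
The discovery cutoff passes: Aug 25, 2011 + 22 days = Sep 16, 2011.
Both prerequisites met — the answer is due (Aug 1, 2011), the discovery cutoff passes (Sep 16, 2011); the later is Sep 16, 2011.
The pretrial conference is held: Sep 16, 2011 + 2 weeks = Sep 30, 2011.

Friday, September 30, 2011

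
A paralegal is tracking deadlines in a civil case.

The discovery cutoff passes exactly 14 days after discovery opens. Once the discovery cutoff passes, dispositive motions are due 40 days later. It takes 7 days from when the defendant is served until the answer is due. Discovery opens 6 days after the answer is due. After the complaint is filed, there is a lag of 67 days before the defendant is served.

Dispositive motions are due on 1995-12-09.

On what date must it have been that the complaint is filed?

Dispositive motions are due: Dec 9, 1995.
The discovery cutoff passes: Dec 9, 1995 − 40 days = Oct 30, 1995.
Discovery opens: Oct 30, 1995 − 14 days = Oct 16, 1995.
The answer is due: Oct 16, 1995 − 6 days = Oct 10, 1995.
The defendant is served: Oct 10, 1995 − 7 days = Oct 3, 1995.
The complaint is filed: Oct 3, 1995 − 67 days = Jul 28, 1995.

1995-07-28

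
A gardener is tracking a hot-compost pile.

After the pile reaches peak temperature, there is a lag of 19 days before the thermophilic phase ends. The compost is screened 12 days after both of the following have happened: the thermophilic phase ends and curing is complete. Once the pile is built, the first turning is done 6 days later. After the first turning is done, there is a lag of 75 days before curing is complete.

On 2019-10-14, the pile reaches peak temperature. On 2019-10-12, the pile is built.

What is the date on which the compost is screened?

2020-01-13

The pile reaches peak temperature: Oct 14, 2019.
The thermophilic phase ends: Oct 14, 2019 + 19 days = Nov 2, 2019.
The pile is built: Oct 12, 2019.
The first turning is done: Oct 12, 2019 + 6 days = Oct 18, 2019.
Curing is complete: Oct 18, 2019 + 75 days = Jan 1, 2020.
Both prerequisites met — the thermophilic phase ends (Nov 2, 2019), curing is complete (Jan 1, 2020); the later is Jan 1, 2020.
The compost is screened: Jan 1, 2020 + 12 days = Jan 13, 2020.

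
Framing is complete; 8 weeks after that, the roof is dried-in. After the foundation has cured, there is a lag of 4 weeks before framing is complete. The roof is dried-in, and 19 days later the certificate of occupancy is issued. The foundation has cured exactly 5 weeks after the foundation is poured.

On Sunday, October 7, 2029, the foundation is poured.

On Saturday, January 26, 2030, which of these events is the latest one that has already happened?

Framing is complete

The foundation is poured: Oct 7, 2029.
The foundation has cured: Oct 7, 2029 + 5 weeks = Nov 11, 2029.
Framing is complete: Nov 11, 2029 + 4 weeks = Dec 9, 2029.
The roof is dried-in: Dec 9, 2029 + 8 weeks = Feb 3, 2030.
The certificate of occupancy is issued: Feb 3, 2030 + 19 days = Feb 22, 2030.
Jan 26, 2030 falls between when framing is complete (Dec 9, 2029) and when the roof is dried-in (Feb 3, 2030).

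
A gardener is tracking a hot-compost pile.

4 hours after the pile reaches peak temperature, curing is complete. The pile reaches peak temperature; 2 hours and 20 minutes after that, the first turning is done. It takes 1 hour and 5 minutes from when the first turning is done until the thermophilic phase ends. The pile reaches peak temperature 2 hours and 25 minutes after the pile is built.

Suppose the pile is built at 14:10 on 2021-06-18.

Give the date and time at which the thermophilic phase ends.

The pile is built: 14:10 Jun 18, 2021.
The pile reaches peak temperature: 14:10 Jun 18, 2021 + 2h25m = 16:35 Jun 18, 2021.
The first turning is done: 16:35 Jun 18, 2021 + 2h20m = 18:55 Jun 18, 2021.
The thermophilic phase ends: 18:55 Jun 18, 2021 + 1h05m = 20:00 Jun 18, 2021.

20:00 on 2021-06-18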